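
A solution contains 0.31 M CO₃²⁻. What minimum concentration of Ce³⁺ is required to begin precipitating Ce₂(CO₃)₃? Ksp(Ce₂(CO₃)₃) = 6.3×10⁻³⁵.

4.6×10⁻¹⁷ M

The threshold for precipitation is Q = Ksp.
Ce₂(CO₃)₃(s) ⇌ 2 Ce³⁺(aq) + 3 CO₃²⁻(aq)
Ksp = [Ce³⁺]^2[CO₃²⁻]^3 = [Ce³⁺]^2(0.31)^3
[Ce³⁺]^2 = 6.3×10⁻³⁵ / (0.31)^3 = 2.1×10⁻³³
[Ce³⁺] = 4.6×10⁻¹⁷ M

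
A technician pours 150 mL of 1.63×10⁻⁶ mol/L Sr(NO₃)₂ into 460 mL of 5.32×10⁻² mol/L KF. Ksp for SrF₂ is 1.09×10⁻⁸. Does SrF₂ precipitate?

No

Total volume after mixing = 150 + 460 = 610 mL.
[Sr²⁺] = (1.63×10⁻⁶)(150)/610 = 4.01×10⁻⁷ mol/L
[F⁻] = (5.32×10⁻²)(460)/610 = 4.01×10⁻² mol/L
Q = [Sr²⁺][F⁻]^2 = 6.45×10⁻¹⁰
Since Q (6.45×10⁻¹⁰) is less than Ksp (1.09×10⁻⁸), no SrF₂ precipitates.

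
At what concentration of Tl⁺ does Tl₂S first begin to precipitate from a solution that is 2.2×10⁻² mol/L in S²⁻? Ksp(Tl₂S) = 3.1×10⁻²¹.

Each salt precipitates once Q = Ksp for that salt.
Tl₂S(s) ⇌ 2 Tl⁺(aq) + S²⁻(aq)
Ksp = [Tl⁺]^2[S²⁻] = [Tl⁺]^2(2.2×10⁻²)
[Tl⁺]^2 = 3.1×10⁻²¹ / (2.2×10⁻²) = 1.4×10⁻¹⁹
[Tl⁺] = 3.8×10⁻¹⁰ mol/L

3.8×10⁻¹⁰ M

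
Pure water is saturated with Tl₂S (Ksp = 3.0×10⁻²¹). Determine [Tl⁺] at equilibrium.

Tl₂S(s) ⇌ 2 Tl⁺(aq) + S²⁻(aq)
Let s be the molar solubility. Then [Tl⁺] = 2s and [S²⁻] = s.
Ksp = [Tl⁺]^2[S²⁻] = (2s)^2 · s = 4s^3 = 3.0×10⁻²¹
s = 9.1×10⁻⁸ M
[Tl⁺] = 2s = 1.8×10⁻⁷ M

1.8×10⁻⁷ M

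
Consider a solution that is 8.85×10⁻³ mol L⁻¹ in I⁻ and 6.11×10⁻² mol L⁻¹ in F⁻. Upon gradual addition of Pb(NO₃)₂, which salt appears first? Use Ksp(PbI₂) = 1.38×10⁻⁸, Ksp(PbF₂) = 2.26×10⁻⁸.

Precipitation begins when Q = Ksp.
For PbI₂: [Pb²⁺] = (Ksp/[I⁻]^2) = 1.76×10⁻⁴ mol L⁻¹
For PbF₂: [Pb²⁺] = (Ksp/[F⁻]^2) = 6.05×10⁻⁶ mol L⁻¹
The smaller threshold [Pb²⁺] is reached first, so PbF₂ precipitates first.

PbF₂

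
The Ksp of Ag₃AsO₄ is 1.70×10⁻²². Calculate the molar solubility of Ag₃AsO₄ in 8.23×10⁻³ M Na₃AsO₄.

9.15×10⁻⁸ M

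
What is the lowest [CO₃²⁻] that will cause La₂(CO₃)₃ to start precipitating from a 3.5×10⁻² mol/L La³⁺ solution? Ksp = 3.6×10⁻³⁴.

6.6×10⁻¹¹ M

Precipitation of each salt begins when its ion product equals Ksp.
La₂(CO₃)₃(s) ⇌ 2 La³⁺(aq) + 3 CO₃²⁻(aq)
Ksp = [La³⁺]^2[CO₃²⁻]^3 = [CO₃²⁻]^3(3.5×10⁻²)^2
[CO₃²⁻]^3 = 3.6×10⁻³⁴ / (3.5×10⁻²)^2 = 2.9×10⁻³¹
[CO₃²⁻] = 6.6×10⁻¹¹ mol/L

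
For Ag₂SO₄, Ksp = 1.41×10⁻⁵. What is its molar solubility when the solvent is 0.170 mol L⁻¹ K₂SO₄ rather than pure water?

4.55×10⁻³ M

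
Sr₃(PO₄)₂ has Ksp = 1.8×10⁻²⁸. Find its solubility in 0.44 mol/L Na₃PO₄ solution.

Sr₃(PO₄)₂(s) ⇌ 3 Sr²⁺(aq) + 2 PO₄³⁻(aq)
PO₄³⁻ is already present at 0.44 mol/L. If s mol/L of Sr₃(PO₄)₂ dissolves, [Sr²⁺] = 3s while [PO₄³⁻] ≈ 0.44 mol/L.
Ksp = [Sr²⁺]^3[PO₄³⁻]^2 = (3s)^3(0.44)^2
(3s)^3 = 1.8×10⁻²⁸ / (0.44)^2 = 9.3×10⁻²⁸
s = 3.3×10⁻¹⁰ mol/L

3.3×10⁻¹⁰ M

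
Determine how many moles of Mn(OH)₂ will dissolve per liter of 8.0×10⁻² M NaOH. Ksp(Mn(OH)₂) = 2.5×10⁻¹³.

3.9×10⁻¹¹ M

Mn(OH)₂(s) ⇌ Mn²⁺(aq) + 2 OH⁻(aq)
With OH⁻ already at 8.0×10⁻² M and s small, take [OH⁻] ≈ 8.0×10⁻² M and [Mn²⁺] = s.
Ksp = [Mn²⁺][OH⁻]^2 = s(8.0×10⁻²)^2
s = 2.5×10⁻¹³ / (8.0×10⁻²)^2 = 3.9×10⁻¹¹
s = 3.9×10⁻¹¹ M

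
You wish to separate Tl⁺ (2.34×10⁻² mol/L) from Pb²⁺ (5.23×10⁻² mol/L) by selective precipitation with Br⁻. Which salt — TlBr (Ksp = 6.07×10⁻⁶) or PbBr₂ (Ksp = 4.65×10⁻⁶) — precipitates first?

Precipitation begins when Q = Ksp.
For TlBr: [Br⁻] = (Ksp/[Tl⁺]) = 2.59×10⁻⁴ mol/L
For PbBr₂: [Br⁻] = (Ksp/[Pb²⁺])^(1/2) = 9.43×10⁻³ mol/L
Since TlBr needs less Br⁻ to reach saturation, it precipitates first.

TlBr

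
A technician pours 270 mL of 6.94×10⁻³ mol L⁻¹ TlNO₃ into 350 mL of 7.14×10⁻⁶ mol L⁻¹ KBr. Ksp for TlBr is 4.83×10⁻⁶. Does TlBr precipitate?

Total volume after mixing = 270 + 350 = 620 mL.
[Tl⁺] = (6.94×10⁻³)(270)/620 = 3.02×10⁻³ mol L⁻¹
[Br⁻] = (7.14×10⁻⁶)(350)/620 = 4.03×10⁻⁶ mol L⁻¹
Q = [Tl⁺][Br⁻] = 1.22×10⁻⁸
Since Q (1.22×10⁻⁸) is less than Ksp (4.83×10⁻⁶), no TlBr precipitates.

No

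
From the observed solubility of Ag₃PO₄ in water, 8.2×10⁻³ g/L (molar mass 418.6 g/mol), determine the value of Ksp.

s = (8.2×10⁻³ g L⁻¹)/(418.6 g mol⁻¹) = 1.959×10⁻⁵ M
Ag₃PO₄(s) ⇌ 3 Ag⁺(aq) + PO₄³⁻(aq)
Call the molar solubility s, so that [Ag⁺] = 3s and [PO₄³⁻] = s.
Ksp = [Ag⁺]^3[PO₄³⁻] = (3s)^3 · s = 27s^4
Ksp = 27 × (1.959×10⁻⁵)^4 = 4.0×10⁻¹⁸

Ksp = 4.0×10⁻¹⁸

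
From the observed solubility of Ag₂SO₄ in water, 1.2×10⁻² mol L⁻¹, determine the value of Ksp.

Ksp = 6.9×10⁻⁶

Ag₂SO₄(s) ⇌ 2 Ag⁺(aq) + SO₄²⁻(aq)
If s mol/L of Ag₂SO₄ dissolves, [Ag⁺] = 2s and [SO₄²⁻] = s.
Ksp = [Ag⁺]^2[SO₄²⁻] = (2s)^2 · s = 4s^3
Ksp = 4 × (1.2×10⁻²)^3 = 6.9×10⁻⁶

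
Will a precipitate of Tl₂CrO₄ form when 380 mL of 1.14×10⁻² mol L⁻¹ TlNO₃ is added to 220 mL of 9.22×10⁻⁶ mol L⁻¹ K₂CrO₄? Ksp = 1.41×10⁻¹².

After mixing, V = 380 mL + 220 mL = 600 mL.
[Tl⁺] = (1.14×10⁻²)(380)/600 = 7.22×10⁻³ mol L⁻¹
[CrO₄²⁻] = (9.22×10⁻⁶)(220)/600 = 3.38×10⁻⁶ mol L⁻¹
Q = [Tl⁺]^2[CrO₄²⁻] = 1.76×10⁻¹⁰
Because Q > Ksp (1.76×10⁻¹⁰ vs 1.41×10⁻¹²), a precipitate of Tl₂CrO₄ forms.

Yes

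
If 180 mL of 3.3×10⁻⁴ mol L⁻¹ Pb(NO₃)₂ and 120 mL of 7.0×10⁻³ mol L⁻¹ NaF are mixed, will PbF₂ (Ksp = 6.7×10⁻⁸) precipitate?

No

The combined volume is 300 mL.
[Pb²⁺] = (3.3×10⁻⁴)(180)/300 = 2.0×10⁻⁴ mol L⁻¹
[F⁻] = (7.0×10⁻³)(120)/300 = 2.8×10⁻³ mol L⁻¹
Q = [Pb²⁺][F⁻]^2 = 1.6×10⁻⁹
Q < Ksp (1.6×10⁻⁹ vs 6.7×10⁻⁸); the solution remains unsaturated and no precipitate forms.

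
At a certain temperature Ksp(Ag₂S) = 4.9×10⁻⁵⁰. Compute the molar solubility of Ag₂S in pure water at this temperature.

2.3×10⁻¹⁷ M

Ag₂S(s) ⇌ 2 Ag⁺(aq) + S²⁻(aq)
Call the molar solubility s, so that [Ag⁺] = 2s and [S²⁻] = s.
Ksp = [Ag⁺]^2[S²⁻] = (2s)^2 · s = 4s^3
4s^3 = 4.9×10⁻⁵⁰  ⇒  s^3 = 1.2×10⁻⁵⁰
s = 2.3×10⁻¹⁷ mol/L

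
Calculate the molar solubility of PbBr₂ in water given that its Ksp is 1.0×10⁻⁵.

PbBr₂(s) ⇌ Pb²⁺(aq) + 2 Br⁻(aq)
With molar solubility s: [Pb²⁺] = s, [Br⁻] = 2s.
Ksp = [Pb²⁺][Br⁻]^2 = s · (2s)^2 = 4s^3
4s^3 = 1.0×10⁻⁵  ⇒  s^3 = 2.5×10⁻⁶
Taking the 3rd root, s = 1.4×10⁻² mol/L.

1.4×10⁻² M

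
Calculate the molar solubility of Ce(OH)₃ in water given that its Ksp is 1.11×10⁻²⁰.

4.50×10⁻⁶ M

Ce(OH)₃(s) ⇌ Ce³⁺(aq) + 3 OH⁻(aq)
For each mole of Ce(OH)₃ that dissolves per liter, [Ce³⁺] = s and [OH⁻] = 3s; let s denote this solubility.
Ksp = [Ce³⁺][OH⁻]^3 = s · (3s)^3 = 27s^4
27s^4 = 1.11×10⁻²⁰  ⇒  s^4 = 4.11×10⁻²²
Taking the 4th root, s = 4.50×10⁻⁶ mol L⁻¹.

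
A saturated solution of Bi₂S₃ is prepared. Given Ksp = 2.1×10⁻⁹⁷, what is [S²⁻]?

Bi₂S₃(s) ⇌ 2 Bi³⁺(aq) + 3 S²⁻(aq)
Let s be the molar solubility. Then [Bi³⁺] = 2s and [S²⁻] = 3s.
Ksp = [Bi³⁺]^2[S²⁻]^3 = (2s)^2 · (3s)^3 = 108s^5 = 2.1×10⁻⁹⁷
s = 1.8×10⁻²⁰ M
[S²⁻] = 3s = 5.4×10⁻²⁰ M

5.4×10⁻²⁰ M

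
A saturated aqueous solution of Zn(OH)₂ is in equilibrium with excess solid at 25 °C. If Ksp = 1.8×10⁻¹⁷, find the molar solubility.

1.7×10⁻⁶ M

Zn(OH)₂(s) ⇌ Zn²⁺(aq) + 2 OH⁻(aq)
If s mol/L of Zn(OH)₂ dissolves, [Zn²⁺] = s and [OH⁻] = 2s.
Ksp = [Zn²⁺][OH⁻]^2 = s · (2s)^2 = 4s^3
4s^3 = 1.8×10⁻¹⁷  ⇒  s^3 = 4.5×10⁻¹⁸
s = 1.7×10⁻⁶ mol L⁻¹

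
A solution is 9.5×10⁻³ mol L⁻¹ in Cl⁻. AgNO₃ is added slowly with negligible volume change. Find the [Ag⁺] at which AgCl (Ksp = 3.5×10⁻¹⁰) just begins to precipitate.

3.7×10⁻⁸ M

Each salt precipitates once Q = Ksp for that salt.
AgCl(s) ⇌ Ag⁺(aq) + Cl⁻(aq)
Ksp = [Ag⁺][Cl⁻] = [Ag⁺](9.5×10⁻³)
[Ag⁺] = 3.5×10⁻¹⁰ / (9.5×10⁻³) = 3.7×10⁻⁸
[Ag⁺] = 3.7×10⁻⁸ mol L⁻¹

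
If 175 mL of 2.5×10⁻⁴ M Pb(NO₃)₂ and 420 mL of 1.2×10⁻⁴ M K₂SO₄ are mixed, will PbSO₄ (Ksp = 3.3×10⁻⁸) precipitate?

Total volume after mixing = 175 + 420 = 595 mL.
[Pb²⁺] = (2.5×10⁻⁴)(175)/595 = 7.4×10⁻⁵ M
[SO₄²⁻] = (1.2×10⁻⁴)(420)/595 = 8.5×10⁻⁵ M
Q = [Pb²⁺][SO₄²⁻] = 6.2×10⁻⁹
Q = 6.2×10⁻⁹ < Ksp = 3.3×10⁻⁸, so the solution is unsaturated and no precipitate forms.

No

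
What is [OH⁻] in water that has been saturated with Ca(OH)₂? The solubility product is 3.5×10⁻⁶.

1.9×10⁻² M

Ca(OH)₂(s) ⇌ Ca²⁺(aq) + 2 OH⁻(aq)
Let s be the molar solubility. Then [Ca²⁺] = s and [OH⁻] = 2s.
Ksp = [Ca²⁺][OH⁻]^2 = s · (2s)^2 = 4s^3 = 3.5×10⁻⁶
s = 9.6×10⁻³ mol/L
[OH⁻] = 2s = 1.9×10⁻² mol/L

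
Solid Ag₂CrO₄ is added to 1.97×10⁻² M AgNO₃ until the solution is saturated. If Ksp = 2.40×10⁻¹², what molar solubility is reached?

Ag₂CrO₄(s) ⇌ 2 Ag⁺(aq) + CrO₄²⁻(aq)
The solution already contains Ag⁺ at 1.97×10⁻² M. Let s be the molar solubility of Ag₂CrO₄.
[Ag⁺] ≈ 1.97×10⁻² M (common ion dominates); [CrO₄²⁻] = s.
Ksp = [Ag⁺]^2[CrO₄²⁻] = (1.97×10⁻²)^2s
s = 2.40×10⁻¹² / (1.97×10⁻²)^2 = 6.18×10⁻⁹
s = 6.18×10⁻⁹ M

6.18×10⁻⁹ M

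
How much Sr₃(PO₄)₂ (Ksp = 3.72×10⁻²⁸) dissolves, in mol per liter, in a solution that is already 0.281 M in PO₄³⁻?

Sr₃(PO₄)₂(s) ⇌ 3 Sr²⁺(aq) + 2 PO₄³⁻(aq)
The solution already contains PO₄³⁻ at 0.281 M. Let s be the molar solubility of Sr₃(PO₄)₂.
[PO₄³⁻] ≈ 0.281 M (common ion dominates); [Sr²⁺] = 3s.
Ksp = [Sr²⁺]^3[PO₄³⁻]^2 = (3s)^3(0.281)^2
(3s)^3 = 3.72×10⁻²⁸ / (0.281)^2 = 4.71×10⁻²⁷
s = 5.59×10⁻¹⁰ M

5.59×10⁻¹⁰ M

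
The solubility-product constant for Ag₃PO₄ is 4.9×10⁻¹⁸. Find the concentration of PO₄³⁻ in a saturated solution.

2.1×10⁻⁵ M

Ag₃PO₄(s) ⇌ 3 Ag⁺(aq) + PO₄³⁻(aq)
Call the molar solubility s, so that [Ag⁺] = 3s and [PO₄³⁻] = s.
Ksp = [Ag⁺]^3[PO₄³⁻] = (3s)^3 · s = 27s^4 = 4.9×10⁻¹⁸
s = 2.1×10⁻⁵ mol L⁻¹
[PO₄³⁻] = s = 2.1×10⁻⁵ mol L⁻¹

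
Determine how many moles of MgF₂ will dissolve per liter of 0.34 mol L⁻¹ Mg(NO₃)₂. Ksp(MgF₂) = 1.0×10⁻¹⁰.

MgF₂(s) ⇌ Mg²⁺(aq) + 2 F⁻(aq)
Let s be the solubility of MgF₂ here. The common ion gives [Mg²⁺] ≈ 0.34 mol L⁻¹, and [F⁻] = 2s.
Ksp = [Mg²⁺][F⁻]^2 = (0.34)(2s)^2
(2s)^2 = 1.0×10⁻¹⁰ / (0.34) = 2.9×10⁻¹⁰
s = 8.6×10⁻⁶ mol L⁻¹

8.6×10⁻⁶ M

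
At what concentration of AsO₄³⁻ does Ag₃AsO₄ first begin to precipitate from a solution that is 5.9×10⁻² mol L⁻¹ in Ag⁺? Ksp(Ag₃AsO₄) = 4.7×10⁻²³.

Each salt precipitates once Q = Ksp for that salt.
Ag₃AsO₄(s) ⇌ 3 Ag⁺(aq) + AsO₄³⁻(aq)
Ksp = [Ag⁺]^3[AsO₄³⁻] = [AsO₄³⁻](5.9×10⁻²)^3
[AsO₄³⁻] = 4.7×10⁻²³ / (5.9×10⁻²)^3 = 2.3×10⁻¹⁹
[AsO₄³⁻] = 2.3×10⁻¹⁹ mol L⁻¹

2.3×10⁻¹⁹ M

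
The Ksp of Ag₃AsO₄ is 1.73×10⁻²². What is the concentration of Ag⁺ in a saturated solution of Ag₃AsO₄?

Ag₃AsO₄(s) ⇌ 3 Ag⁺(aq) + AsO₄³⁻(aq)
Call the molar solubility s, so that [Ag⁺] = 3s and [AsO₄³⁻] = s.
Ksp = [Ag⁺]^3[AsO₄³⁻] = (3s)^3 · s = 27s^4 = 1.73×10⁻²²
s = 1.59×10⁻⁶ mol L⁻¹
[Ag⁺] = 3s = 4.77×10⁻⁶ mol L⁻¹

4.77×10⁻⁶ M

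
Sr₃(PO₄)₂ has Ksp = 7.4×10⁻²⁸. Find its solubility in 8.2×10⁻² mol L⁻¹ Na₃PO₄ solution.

1.6×10⁻⁹ M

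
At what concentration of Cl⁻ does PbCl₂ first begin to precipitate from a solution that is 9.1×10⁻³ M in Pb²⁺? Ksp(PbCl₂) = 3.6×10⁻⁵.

6.3×10⁻² M

A salt starts to precipitate once the ion product Q reaches its Ksp.
PbCl₂(s) ⇌ Pb²⁺(aq) + 2 Cl⁻(aq)
Ksp = [Pb²⁺][Cl⁻]^2 = [Cl⁻]^2(9.1×10⁻³)
[Cl⁻]^2 = 3.6×10⁻⁵ / (9.1×10⁻³) = 4.0×10⁻³
[Cl⁻] = 6.3×10⁻² M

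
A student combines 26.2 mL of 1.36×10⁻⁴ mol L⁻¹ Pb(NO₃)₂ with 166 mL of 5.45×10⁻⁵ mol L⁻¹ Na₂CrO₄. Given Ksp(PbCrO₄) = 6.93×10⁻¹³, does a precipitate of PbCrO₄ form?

The combined volume is 192.2 mL.
[Pb²⁺] = (1.36×10⁻⁴)(26.2)/192.2 = 1.85×10⁻⁵ mol L⁻¹
[CrO₄²⁻] = (5.45×10⁻⁵)(166)/192.2 = 4.71×10⁻⁵ mol L⁻¹
Q = [Pb²⁺][CrO₄²⁻] = 8.73×10⁻¹⁰
Q = 8.73×10⁻¹⁰ > Ksp = 6.93×10⁻¹³, so the solution is supersaturated and PbCrO₄ precipitates.

Yes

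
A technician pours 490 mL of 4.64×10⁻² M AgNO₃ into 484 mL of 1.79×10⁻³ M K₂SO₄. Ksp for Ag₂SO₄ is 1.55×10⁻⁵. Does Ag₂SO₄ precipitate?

No

Total volume after mixing = 490 + 484 = 974 mL.
[Ag⁺] = (4.64×10⁻²)(490)/974 = 2.33×10⁻² M
[SO₄²⁻] = (1.79×10⁻³)(484)/974 = 8.89×10⁻⁴ M
Q = [Ag⁺]^2[SO₄²⁻] = 4.85×10⁻⁷
Since Q (4.85×10⁻⁷) is less than Ksp (1.55×10⁻⁵), no Ag₂SO₄ precipitates.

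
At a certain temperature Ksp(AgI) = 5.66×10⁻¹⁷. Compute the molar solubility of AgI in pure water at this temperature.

AgI(s) ⇌ Ag⁺(aq) + I⁻(aq)
If s mol/L of AgI dissolves, [Ag⁺] = s and [I⁻] = s.
Ksp = [Ag⁺][I⁻] = s · s = s^2
s^2 = 5.66×10⁻¹⁷
s = (5.66×10⁻¹⁷)^(1/2) = 7.52×10⁻⁹ M

7.52×10⁻⁹ M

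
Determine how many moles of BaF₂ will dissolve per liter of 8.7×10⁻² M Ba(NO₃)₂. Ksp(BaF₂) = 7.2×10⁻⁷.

1.4×10⁻³ M

BaF₂(s) ⇌ Ba²⁺(aq) + 2 F⁻(aq)
Let s be the solubility of BaF₂ here. The common ion gives [Ba²⁺] ≈ 8.7×10⁻² M, and [F⁻] = 2s.
Ksp = [Ba²⁺][F⁻]^2 = (8.7×10⁻²)(2s)^2
(2s)^2 = 7.2×10⁻⁷ / (8.7×10⁻²) = 8.3×10⁻⁶
s = 1.4×10⁻³ M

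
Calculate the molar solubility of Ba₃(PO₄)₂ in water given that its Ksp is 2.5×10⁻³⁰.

4.7×10⁻⁷ M

Ba₃(PO₄)₂(s) ⇌ 3 Ba²⁺(aq) + 2 PO₄³⁻(aq)
Let s be the molar solubility. Then [Ba²⁺] = 3s and [PO₄³⁻] = 2s.
Ksp = [Ba²⁺]^3[PO₄³⁻]^2 = (3s)^3 · (2s)^2 = 108s^5
108s^5 = 2.5×10⁻³⁰  ⇒  s^5 = 2.3×10⁻³²
s = (2.3×10⁻³²)^(1/5) = 4.7×10⁻⁷ mol/L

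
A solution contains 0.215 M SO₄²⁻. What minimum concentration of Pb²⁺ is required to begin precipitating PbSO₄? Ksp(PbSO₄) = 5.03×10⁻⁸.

2.34×10⁻⁷ M

Each salt precipitates once Q = Ksp for that salt.
PbSO₄(s) ⇌ Pb²⁺(aq) + SO₄²⁻(aq)
Ksp = [Pb²⁺][SO₄²⁻] = [Pb²⁺](0.215)
[Pb²⁺] = 5.03×10⁻⁸ / (0.215) = 2.34×10⁻⁷
[Pb²⁺] = 2.34×10⁻⁷ M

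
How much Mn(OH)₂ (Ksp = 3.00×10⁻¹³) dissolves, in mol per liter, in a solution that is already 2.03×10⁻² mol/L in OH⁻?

Mn(OH)₂(s) ⇌ Mn²⁺(aq) + 2 OH⁻(aq)
The solution already contains OH⁻ at 2.03×10⁻² mol/L. Let s be the molar solubility of Mn(OH)₂.
[OH⁻] ≈ 2.03×10⁻² mol/L (common ion dominates); [Mn²⁺] = s.
Ksp = [Mn²⁺][OH⁻]^2 = s(2.03×10⁻²)^2
s = 3.00×10⁻¹³ / (2.03×10⁻²)^2 = 7.28×10⁻¹⁰
s = 7.28×10⁻¹⁰ mol/L

7.28×10⁻¹⁰ M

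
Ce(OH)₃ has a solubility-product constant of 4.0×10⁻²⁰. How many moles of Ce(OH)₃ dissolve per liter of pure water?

6.2×10⁻⁶ M

Ce(OH)₃(s) ⇌ Ce³⁺(aq) + 3 OH⁻(aq)
Call the molar solubility s, so that [Ce³⁺] = s and [OH⁻] = 3s.
Ksp = [Ce³⁺][OH⁻]^3 = s · (3s)^3 = 27s^4
27s^4 = 4.0×10⁻²⁰  ⇒  s^4 = 1.5×10⁻²¹
s = (1.5×10⁻²¹)^(1/4) = 6.2×10⁻⁶ mol L⁻¹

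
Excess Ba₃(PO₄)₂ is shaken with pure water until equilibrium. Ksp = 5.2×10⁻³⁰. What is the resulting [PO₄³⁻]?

Ba₃(PO₄)₂(s) ⇌ 3 Ba²⁺(aq) + 2 PO₄³⁻(aq)
Let s be the molar solubility. Then [Ba²⁺] = 3s and [PO₄³⁻] = 2s.
Ksp = [Ba²⁺]^3[PO₄³⁻]^2 = (3s)^3 · (2s)^2 = 108s^5 = 5.2×10⁻³⁰
s = 5.5×10⁻⁷ mol/L
[PO₄³⁻] = 2s = 1.1×10⁻⁶ mol/L

1.1×10⁻⁶ M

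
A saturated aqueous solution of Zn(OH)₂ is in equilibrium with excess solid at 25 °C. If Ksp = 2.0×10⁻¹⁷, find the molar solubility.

Zn(OH)₂(s) ⇌ Zn²⁺(aq) + 2 OH⁻(aq)
If s mol/L of Zn(OH)₂ dissolves, [Zn²⁺] = s and [OH⁻] = 2s.
Ksp = [Zn²⁺][OH⁻]^2 = s · (2s)^2 = 4s^3
4s^3 = 2.0×10⁻¹⁷  ⇒  s^3 = 5.0×10⁻¹⁸
Taking the 3rd root, s = 1.7×10⁻⁶ mol/L.

1.7×10⁻⁶ M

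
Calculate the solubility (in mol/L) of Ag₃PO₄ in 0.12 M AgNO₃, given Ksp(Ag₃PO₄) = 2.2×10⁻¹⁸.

1.3×10⁻¹⁵ M

Ag₃PO₄(s) ⇌ 3 Ag⁺(aq) + PO₄³⁻(aq)
Let s be the solubility of Ag₃PO₄ here. The common ion gives [Ag⁺] ≈ 0.12 M, and [PO₄³⁻] = s.
Ksp = [Ag⁺]^3[PO₄³⁻] = (0.12)^3s
s = 2.2×10⁻¹⁸ / (0.12)^3 = 1.3×10⁻¹⁵
s = 1.3×10⁻¹⁵ M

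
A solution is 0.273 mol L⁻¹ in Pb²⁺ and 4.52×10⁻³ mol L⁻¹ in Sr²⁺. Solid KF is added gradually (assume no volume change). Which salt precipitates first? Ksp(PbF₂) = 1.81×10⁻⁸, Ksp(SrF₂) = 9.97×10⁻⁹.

A salt starts to precipitate once the ion product Q reaches its Ksp.
For PbF₂: [F⁻] = (Ksp/[Pb²⁺])^(1/2) = 2.57×10⁻⁴ mol L⁻¹
For SrF₂: [F⁻] = (Ksp/[Sr²⁺])^(1/2) = 1.49×10⁻³ mol L⁻¹
The smaller threshold [F⁻] is reached first, so PbF₂ precipitates first.

PbF₂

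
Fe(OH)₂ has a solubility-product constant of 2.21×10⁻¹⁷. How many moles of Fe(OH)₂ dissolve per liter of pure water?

Fe(OH)₂(s) ⇌ Fe²⁺(aq) + 2 OH⁻(aq)
If s mol/L of Fe(OH)₂ dissolves, [Fe²⁺] = s and [OH⁻] = 2s.
Ksp = [Fe²⁺][OH⁻]^2 = s · (2s)^2 = 4s^3
4s^3 = 2.21×10⁻¹⁷  ⇒  s^3 = 5.53×10⁻¹⁸
s = 1.77×10⁻⁶ M

1.77×10⁻⁶ M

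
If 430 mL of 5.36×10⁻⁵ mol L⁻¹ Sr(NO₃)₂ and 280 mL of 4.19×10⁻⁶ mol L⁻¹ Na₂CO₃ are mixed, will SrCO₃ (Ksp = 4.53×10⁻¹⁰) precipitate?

No

After mixing, V = 430 mL + 280 mL = 710 mL.
[Sr²⁺] = (5.36×10⁻⁵)(430)/710 = 3.25×10⁻⁵ mol L⁻¹
[CO₃²⁻] = (4.19×10⁻⁶)(280)/710 = 1.65×10⁻⁶ mol L⁻¹
Q = [Sr²⁺][CO₃²⁻] = 5.36×10⁻¹¹
Since Q (5.36×10⁻¹¹) is less than Ksp (4.53×10⁻¹⁰), no SrCO₃ precipitates.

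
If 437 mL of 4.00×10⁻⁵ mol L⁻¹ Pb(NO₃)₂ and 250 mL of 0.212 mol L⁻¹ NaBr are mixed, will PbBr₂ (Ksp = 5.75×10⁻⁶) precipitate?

The combined volume is 687 mL.
[Pb²⁺] = (4.00×10⁻⁵)(437)/687 = 2.54×10⁻⁵ mol L⁻¹
[Br⁻] = (0.212)(250)/687 = 7.71×10⁻² mol L⁻¹
Q = [Pb²⁺][Br⁻]^2 = 1.51×10⁻⁷
Q = 1.51×10⁻⁷ < Ksp = 5.75×10⁻⁶, so the solution is unsaturated and no precipitate forms.

No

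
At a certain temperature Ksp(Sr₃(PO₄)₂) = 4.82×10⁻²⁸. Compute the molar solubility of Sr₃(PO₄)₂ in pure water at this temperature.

1.35×10⁻⁶ M

Sr₃(PO₄)₂(s) ⇌ 3 Sr²⁺(aq) + 2 PO₄³⁻(aq)
Let s be the molar solubility. Then [Sr²⁺] = 3s and [PO₄³⁻] = 2s.
Ksp = [Sr²⁺]^3[PO₄³⁻]^2 = (3s)^3 · (2s)^2 = 108s^5
108s^5 = 4.82×10⁻²⁸  ⇒  s^5 = 4.46×10⁻³⁰
s = (4.46×10⁻³⁰)^(1/5) = 1.35×10⁻⁶ mol L⁻¹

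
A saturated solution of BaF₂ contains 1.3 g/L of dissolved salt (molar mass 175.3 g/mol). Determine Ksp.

Ksp = 1.6×10⁻⁶

s = (1.3 g L⁻¹)/(175.3 g mol⁻¹) = 7.416×10⁻³ M
BaF₂(s) ⇌ Ba²⁺(aq) + 2 F⁻(aq)
Call the molar solubility s, so that [Ba²⁺] = s and [F⁻] = 2s.
Ksp = [Ba²⁺][F⁻]^2 = s · (2s)^2 = 4s^3
Ksp = 4 × (7.416×10⁻³)^3 = 1.6×10⁻⁶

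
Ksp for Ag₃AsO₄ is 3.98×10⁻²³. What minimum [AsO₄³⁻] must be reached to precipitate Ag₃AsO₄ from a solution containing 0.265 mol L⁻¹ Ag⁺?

Precipitation of each salt begins when its ion product equals Ksp.
Ag₃AsO₄(s) ⇌ 3 Ag⁺(aq) + AsO₄³⁻(aq)
Ksp = [Ag⁺]^3[AsO₄³⁻] = [AsO₄³⁻](0.265)^3
[AsO₄³⁻] = 3.98×10⁻²³ / (0.265)^3 = 2.14×10⁻²¹
[AsO₄³⁻] = 2.14×10⁻²¹ mol L⁻¹

2.14×10⁻²¹ M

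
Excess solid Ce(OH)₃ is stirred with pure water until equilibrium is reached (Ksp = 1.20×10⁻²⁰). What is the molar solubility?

4.59×10⁻⁶ M

Ce(OH)₃(s) ⇌ Ce³⁺(aq) + 3 OH⁻(aq)
Let s be the molar solubility. Then [Ce³⁺] = s and [OH⁻] = 3s.
Ksp = [Ce³⁺][OH⁻]^3 = s · (3s)^3 = 27s^4
27s^4 = 1.20×10⁻²⁰  ⇒  s^4 = 4.44×10⁻²²
Taking the 4th root, s = 4.59×10⁻⁶ M.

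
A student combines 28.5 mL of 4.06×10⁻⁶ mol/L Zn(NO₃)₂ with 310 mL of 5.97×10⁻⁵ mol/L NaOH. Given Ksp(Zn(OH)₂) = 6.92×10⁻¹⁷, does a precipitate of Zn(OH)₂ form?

After mixing, V = 28.5 mL + 310 mL = 338.5 mL.
[Zn²⁺] = (4.06×10⁻⁶)(28.5)/338.5 = 3.42×10⁻⁷ mol/L
[OH⁻] = (5.97×10⁻⁵)(310)/338.5 = 5.47×10⁻⁵ mol/L
Q = [Zn²⁺][OH⁻]^2 = 1.02×10⁻¹⁵
Because Q > Ksp (1.02×10⁻¹⁵ vs 6.92×10⁻¹⁷), a precipitate of Zn(OH)₂ forms.

Yes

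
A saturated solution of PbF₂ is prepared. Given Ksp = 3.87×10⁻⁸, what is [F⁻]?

4.26×10⁻³ M

PbF₂(s) ⇌ Pb²⁺(aq) + 2 F⁻(aq)
With molar solubility s: [Pb²⁺] = s, [F⁻] = 2s.
Ksp = [Pb²⁺][F⁻]^2 = s · (2s)^2 = 4s^3 = 3.87×10⁻⁸
s = 2.13×10⁻³ M
[F⁻] = 2s = 4.26×10⁻³ M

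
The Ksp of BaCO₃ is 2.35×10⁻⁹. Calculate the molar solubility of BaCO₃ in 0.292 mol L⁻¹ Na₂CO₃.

8.05×10⁻⁹ M

BaCO₃(s) ⇌ Ba²⁺(aq) + CO₃²⁻(aq)
CO₃²⁻ is already present at 0.292 mol L⁻¹. If s mol/L of BaCO₃ dissolves, [Ba²⁺] = s while [CO₃²⁻] ≈ 0.292 mol L⁻¹.
Ksp = [Ba²⁺][CO₃²⁻] = s(0.292)
s = 2.35×10⁻⁹ / (0.292) = 8.05×10⁻⁹
s = 8.05×10⁻⁹ mol L⁻¹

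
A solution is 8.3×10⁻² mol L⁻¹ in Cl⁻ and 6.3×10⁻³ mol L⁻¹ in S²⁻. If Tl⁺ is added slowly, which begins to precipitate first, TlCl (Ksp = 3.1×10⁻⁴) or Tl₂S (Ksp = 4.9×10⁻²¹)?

Precipitation of each salt begins when its ion product equals Ksp.
For TlCl: [Tl⁺] = (Ksp/[Cl⁻]) = 3.7×10⁻³ mol L⁻¹
For Tl₂S: [Tl⁺] = (Ksp/[S²⁻])^(1/2) = 8.8×10⁻¹⁰ mol L⁻¹
Since Tl₂S needs less Tl⁺ to reach saturation, it precipitates first.

Tl₂S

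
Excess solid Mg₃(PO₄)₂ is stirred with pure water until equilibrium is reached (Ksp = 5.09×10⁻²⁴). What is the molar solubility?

Mg₃(PO₄)₂(s) ⇌ 3 Mg²⁺(aq) + 2 PO₄³⁻(aq)
Let s be the molar solubility. Then [Mg²⁺] = 3s and [PO₄³⁻] = 2s.
Ksp = [Mg²⁺]^3[PO₄³⁻]^2 = (3s)^3 · (2s)^2 = 108s^5
108s^5 = 5.09×10⁻²⁴  ⇒  s^5 = 4.71×10⁻²⁶
Taking the 5th root, s = 8.60×10⁻⁶ M.

8.60×10⁻⁶ M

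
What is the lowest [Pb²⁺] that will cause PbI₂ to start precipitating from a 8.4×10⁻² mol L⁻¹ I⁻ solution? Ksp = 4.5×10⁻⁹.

6.4×10⁻⁷ M

Precipitation begins when Q = Ksp.
PbI₂(s) ⇌ Pb²⁺(aq) + 2 I⁻(aq)
Ksp = [Pb²⁺][I⁻]^2 = [Pb²⁺](8.4×10⁻²)^2
[Pb²⁺] = 4.5×10⁻⁹ / (8.4×10⁻²)^2 = 6.4×10⁻⁷
[Pb²⁺] = 6.4×10⁻⁷ mol L⁻¹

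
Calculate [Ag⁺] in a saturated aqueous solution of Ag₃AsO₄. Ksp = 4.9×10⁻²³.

3.5×10⁻⁶ M

Ag₃AsO₄(s) ⇌ 3 Ag⁺(aq) + AsO₄³⁻(aq)
With molar solubility s: [Ag⁺] = 3s, [AsO₄³⁻] = s.
Ksp = [Ag⁺]^3[AsO₄³⁻] = (3s)^3 · s = 27s^4 = 4.9×10⁻²³
s = 1.2×10⁻⁶ mol/L
[Ag⁺] = 3s = 3.5×10⁻⁶ mol/L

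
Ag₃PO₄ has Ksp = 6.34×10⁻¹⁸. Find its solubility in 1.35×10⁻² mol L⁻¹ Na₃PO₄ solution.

2.59×10⁻⁶ M

Ag₃PO₄(s) ⇌ 3 Ag⁺(aq) + PO₄³⁻(aq)
The solution already contains PO₄³⁻ at 1.35×10⁻² mol L⁻¹. Let s be the molar solubility of Ag₃PO₄.
[PO₄³⁻] ≈ 1.35×10⁻² mol L⁻¹ (common ion dominates); [Ag⁺] = 3s.
Ksp = [Ag⁺]^3[PO₄³⁻] = (3s)^3(1.35×10⁻²)
(3s)^3 = 6.34×10⁻¹⁸ / (1.35×10⁻²) = 4.70×10⁻¹⁶
s = 2.59×10⁻⁶ mol L⁻¹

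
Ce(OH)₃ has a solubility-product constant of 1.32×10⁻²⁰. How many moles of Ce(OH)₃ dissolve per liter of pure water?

Ce(OH)₃(s) ⇌ Ce³⁺(aq) + 3 OH⁻(aq)
Let s be the molar solubility. Then [Ce³⁺] = s and [OH⁻] = 3s.
Ksp = [Ce³⁺][OH⁻]^3 = s · (3s)^3 = 27s^4
27s^4 = 1.32×10⁻²⁰  ⇒  s^4 = 4.89×10⁻²²
s = 4.70×10⁻⁶ mol/L

4.70×10⁻⁶ M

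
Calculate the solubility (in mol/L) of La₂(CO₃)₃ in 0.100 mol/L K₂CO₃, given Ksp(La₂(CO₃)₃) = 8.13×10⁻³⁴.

4.51×10⁻¹⁶ M

La₂(CO₃)₃(s) ⇌ 2 La³⁺(aq) + 3 CO₃²⁻(aq)
CO₃²⁻ is already present at 0.100 mol/L. If s mol/L of La₂(CO₃)₃ dissolves, [La³⁺] = 2s while [CO₃²⁻] ≈ 0.100 mol/L.
Ksp = [La³⁺]^2[CO₃²⁻]^3 = (2s)^2(0.100)^3
(2s)^2 = 8.13×10⁻³⁴ / (0.100)^3 = 8.13×10⁻³¹
s = 4.51×10⁻¹⁶ mol/L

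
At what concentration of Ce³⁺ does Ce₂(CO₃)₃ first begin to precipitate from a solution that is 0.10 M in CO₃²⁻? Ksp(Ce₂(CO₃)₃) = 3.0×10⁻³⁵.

The threshold for precipitation is Q = Ksp.
Ce₂(CO₃)₃(s) ⇌ 2 Ce³⁺(aq) + 3 CO₃²⁻(aq)
Ksp = [Ce³⁺]^2[CO₃²⁻]^3 = [Ce³⁺]^2(0.10)^3
[Ce³⁺]^2 = 3.0×10⁻³⁵ / (0.10)^3 = 3.0×10⁻³²
[Ce³⁺] = 1.7×10⁻¹⁶ M

1.7×10⁻¹⁶ M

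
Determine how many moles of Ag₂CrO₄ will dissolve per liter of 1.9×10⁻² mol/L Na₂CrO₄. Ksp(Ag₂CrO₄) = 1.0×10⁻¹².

3.6×10⁻⁶ M

Ag₂CrO₄(s) ⇌ 2 Ag⁺(aq) + CrO₄²⁻(aq)
Let s be the solubility of Ag₂CrO₄ here. The common ion gives [CrO₄²⁻] ≈ 1.9×10⁻² mol/L, and [Ag⁺] = 2s.
Ksp = [Ag⁺]^2[CrO₄²⁻] = (2s)^2(1.9×10⁻²)
(2s)^2 = 1.0×10⁻¹² / (1.9×10⁻²) = 5.3×10⁻¹¹
s = 3.6×10⁻⁶ mol/L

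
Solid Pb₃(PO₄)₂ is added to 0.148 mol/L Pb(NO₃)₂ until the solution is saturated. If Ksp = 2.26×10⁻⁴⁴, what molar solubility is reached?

1.32×10⁻²¹ M

Pb₃(PO₄)₂(s) ⇌ 3 Pb²⁺(aq) + 2 PO₄³⁻(aq)
With Pb²⁺ already at 0.148 mol/L and s small, take [Pb²⁺] ≈ 0.148 mol/L and [PO₄³⁻] = 2s.
Ksp = [Pb²⁺]^3[PO₄³⁻]^2 = (0.148)^3(2s)^2
(2s)^2 = 2.26×10⁻⁴⁴ / (0.148)^3 = 6.97×10⁻⁴²
s = 1.32×10⁻²¹ mol/L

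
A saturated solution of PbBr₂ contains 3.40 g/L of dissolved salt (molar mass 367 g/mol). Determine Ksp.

Molar solubility s = (3.40 g/L) / (367 g/mol) = 9.2643×10⁻³ mol/L
PbBr₂(s) ⇌ Pb²⁺(aq) + 2 Br⁻(aq)
If s mol/L of PbBr₂ dissolves, [Pb²⁺] = s and [Br⁻] = 2s.
Ksp = [Pb²⁺][Br⁻]^2 = s · (2s)^2 = 4s^3
Ksp = 4 × (9.2643×10⁻³)^3 = 3.18×10⁻⁶

Ksp = 3.18×10⁻⁶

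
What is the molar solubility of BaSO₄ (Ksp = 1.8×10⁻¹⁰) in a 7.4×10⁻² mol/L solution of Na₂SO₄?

2.4×10⁻⁹ M

BaSO₄(s) ⇌ Ba²⁺(aq) + SO₄²⁻(aq)
The solution already contains SO₄²⁻ at 7.4×10⁻² mol/L. Let s be the molar solubility of BaSO₄.
[SO₄²⁻] ≈ 7.4×10⁻² mol/L (common ion dominates); [Ba²⁺] = s.
Ksp = [Ba²⁺][SO₄²⁻] = s(7.4×10⁻²)
s = 1.8×10⁻¹⁰ / (7.4×10⁻²) = 2.4×10⁻⁹
s = 2.4×10⁻⁹ mol/L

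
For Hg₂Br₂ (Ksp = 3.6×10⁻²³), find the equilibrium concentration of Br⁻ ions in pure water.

Hg₂Br₂(s) ⇌ Hg₂²⁺(aq) + 2 Br⁻(aq)
With molar solubility s: [Hg₂²⁺] = s, [Br⁻] = 2s.
Ksp = [Hg₂²⁺][Br⁻]^2 = s · (2s)^2 = 4s^3 = 3.6×10⁻²³
s = 2.1×10⁻⁸ mol L⁻¹
[Br⁻] = 2s = 4.2×10⁻⁸ mol L⁻¹

4.2×10⁻⁸ M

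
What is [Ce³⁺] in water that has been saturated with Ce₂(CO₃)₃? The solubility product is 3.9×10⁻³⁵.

1.0×10⁻⁷ M

Ce₂(CO₃)₃(s) ⇌ 2 Ce³⁺(aq) + 3 CO₃²⁻(aq)
Let s be the molar solubility. Then [Ce³⁺] = 2s and [CO₃²⁻] = 3s.
Ksp = [Ce³⁺]^2[CO₃²⁻]^3 = (2s)^2 · (3s)^3 = 108s^5 = 3.9×10⁻³⁵
s = 5.1×10⁻⁸ M
[Ce³⁺] = 2s = 1.0×10⁻⁷ M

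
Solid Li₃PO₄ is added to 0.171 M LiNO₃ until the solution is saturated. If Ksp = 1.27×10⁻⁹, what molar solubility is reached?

Li₃PO₄(s) ⇌ 3 Li⁺(aq) + PO₄³⁻(aq)
Let s be the solubility of Li₃PO₄ here. The common ion gives [Li⁺] ≈ 0.171 M, and [PO₄³⁻] = s.
Ksp = [Li⁺]^3[PO₄³⁻] = (0.171)^3s
s = 1.27×10⁻⁹ / (0.171)^3 = 2.54×10⁻⁷
s = 2.54×10⁻⁷ M

2.54×10⁻⁷ M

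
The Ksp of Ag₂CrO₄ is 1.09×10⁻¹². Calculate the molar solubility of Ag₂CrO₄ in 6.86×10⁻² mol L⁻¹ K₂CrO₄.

Ag₂CrO₄(s) ⇌ 2 Ag⁺(aq) + CrO₄²⁻(aq)
Let s be the solubility of Ag₂CrO₄ here. The common ion gives [CrO₄²⁻] ≈ 6.86×10⁻² mol L⁻¹, and [Ag⁺] = 2s.
Ksp = [Ag⁺]^2[CrO₄²⁻] = (2s)^2(6.86×10⁻²)
(2s)^2 = 1.09×10⁻¹² / (6.86×10⁻²) = 1.59×10⁻¹¹
s = 1.99×10⁻⁶ mol L⁻¹

1.99×10⁻⁶ M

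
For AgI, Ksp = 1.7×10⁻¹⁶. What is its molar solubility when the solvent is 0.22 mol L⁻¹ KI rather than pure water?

7.7×10⁻¹⁶ M

AgI(s) ⇌ Ag⁺(aq) + I⁻(aq)
With I⁻ already at 0.22 mol L⁻¹ and s small, take [I⁻] ≈ 0.22 mol L⁻¹ and [Ag⁺] = s.
Ksp = [Ag⁺][I⁻] = s(0.22)
s = 1.7×10⁻¹⁶ / (0.22) = 7.7×10⁻¹⁶
s = 7.7×10⁻¹⁶ mol L⁻¹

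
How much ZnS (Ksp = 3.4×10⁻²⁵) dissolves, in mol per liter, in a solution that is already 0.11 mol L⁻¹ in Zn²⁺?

3.1×10⁻²⁴ M

ZnS(s) ⇌ Zn²⁺(aq) + S²⁻(aq)
The solution already contains Zn²⁺ at 0.11 mol L⁻¹. Let s be the molar solubility of ZnS.
[Zn²⁺] ≈ 0.11 mol L⁻¹ (common ion dominates); [S²⁻] = s.
Ksp = [Zn²⁺][S²⁻] = (0.11)s
s = 3.4×10⁻²⁵ / (0.11) = 3.1×10⁻²⁴
s = 3.1×10⁻²⁴ mol L⁻¹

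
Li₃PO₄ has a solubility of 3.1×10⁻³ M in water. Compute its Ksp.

Ksp = 2.5×10⁻⁹

Li₃PO₄(s) ⇌ 3 Li⁺(aq) + PO₄³⁻(aq)
Call the molar solubility s, so that [Li⁺] = 3s and [PO₄³⁻] = s.
Ksp = [Li⁺]^3[PO₄³⁻] = (3s)^3 · s = 27s^4
Ksp = 27 × (3.1×10⁻³)^4 = 2.5×10⁻⁹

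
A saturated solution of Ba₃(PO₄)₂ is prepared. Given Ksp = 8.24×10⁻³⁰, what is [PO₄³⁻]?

1.20×10⁻⁶ M

Ba₃(PO₄)₂(s) ⇌ 3 Ba²⁺(aq) + 2 PO₄³⁻(aq)
With molar solubility s: [Ba²⁺] = 3s, [PO₄³⁻] = 2s.
Ksp = [Ba²⁺]^3[PO₄³⁻]^2 = (3s)^3 · (2s)^2 = 108s^5 = 8.24×10⁻³⁰
s = 5.98×10⁻⁷ mol/L
[PO₄³⁻] = 2s = 1.20×10⁻⁶ mol/L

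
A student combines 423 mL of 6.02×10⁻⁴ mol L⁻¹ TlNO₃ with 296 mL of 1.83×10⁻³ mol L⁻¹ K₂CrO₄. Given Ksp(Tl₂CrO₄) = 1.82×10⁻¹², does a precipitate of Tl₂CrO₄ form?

Yes

The combined volume is 719 mL.
[Tl⁺] = (6.02×10⁻⁴)(423)/719 = 3.54×10⁻⁴ mol L⁻¹
[CrO₄²⁻] = (1.83×10⁻³)(296)/719 = 7.53×10⁻⁴ mol L⁻¹
Q = [Tl⁺]^2[CrO₄²⁻] = 9.45×10⁻¹¹
Since Q (9.45×10⁻¹¹) exceeds Ksp (1.82×10⁻¹²), Tl₂CrO₄ will precipitate.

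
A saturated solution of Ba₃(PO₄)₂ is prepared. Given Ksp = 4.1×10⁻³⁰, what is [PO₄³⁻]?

Ba₃(PO₄)₂(s) ⇌ 3 Ba²⁺(aq) + 2 PO₄³⁻(aq)
Let s be the molar solubility. Then [Ba²⁺] = 3s and [PO₄³⁻] = 2s.
Ksp = [Ba²⁺]^3[PO₄³⁻]^2 = (3s)^3 · (2s)^2 = 108s^5 = 4.1×10⁻³⁰
s = 5.2×10⁻⁷ mol/L
[PO₄³⁻] = 2s = 1.0×10⁻⁶ mol/L

1.0×10⁻⁶ M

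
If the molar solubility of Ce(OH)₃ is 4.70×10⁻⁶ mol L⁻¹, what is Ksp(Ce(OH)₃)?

Ce(OH)₃(s) ⇌ Ce³⁺(aq) + 3 OH⁻(aq)
If s mol/L of Ce(OH)₃ dissolves, [Ce³⁺] = s and [OH⁻] = 3s.
Ksp = [Ce³⁺][OH⁻]^3 = s · (3s)^3 = 27s^4
Ksp = 27 × (4.70×10⁻⁶)^4 = 1.32×10⁻²⁰

Ksp = 1.32×10⁻²⁰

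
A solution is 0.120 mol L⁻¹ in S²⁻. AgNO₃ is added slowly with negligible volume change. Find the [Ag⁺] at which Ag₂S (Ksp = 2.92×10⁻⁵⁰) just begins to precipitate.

Precipitation begins when Q = Ksp.
Ag₂S(s) ⇌ 2 Ag⁺(aq) + S²⁻(aq)
Ksp = [Ag⁺]^2[S²⁻] = [Ag⁺]^2(0.120)
[Ag⁺]^2 = 2.92×10⁻⁵⁰ / (0.120) = 2.43×10⁻⁴⁹
[Ag⁺] = 4.93×10⁻²⁵ mol L⁻¹

4.93×10⁻²⁵ M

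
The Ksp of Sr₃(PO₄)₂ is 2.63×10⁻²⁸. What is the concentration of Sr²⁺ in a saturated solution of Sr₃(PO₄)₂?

3.58×10⁻⁶ M

Sr₃(PO₄)₂(s) ⇌ 3 Sr²⁺(aq) + 2 PO₄³⁻(aq)
Let s be the molar solubility. Then [Sr²⁺] = 3s and [PO₄³⁻] = 2s.
Ksp = [Sr²⁺]^3[PO₄³⁻]^2 = (3s)^3 · (2s)^2 = 108s^5 = 2.63×10⁻²⁸
s = 1.19×10⁻⁶ mol L⁻¹
[Sr²⁺] = 3s = 3.58×10⁻⁶ mol L⁻¹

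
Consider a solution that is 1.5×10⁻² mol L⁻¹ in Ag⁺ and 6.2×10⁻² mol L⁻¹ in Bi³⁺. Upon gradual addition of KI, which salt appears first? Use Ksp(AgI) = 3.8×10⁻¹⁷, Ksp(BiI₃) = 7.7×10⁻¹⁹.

A salt starts to precipitate once the ion product Q reaches its Ksp.
For AgI: [I⁻] = (Ksp/[Ag⁺]) = 2.5×10⁻¹⁵ mol L⁻¹
For BiI₃: [I⁻] = (Ksp/[Bi³⁺])^(1/3) = 2.3×10⁻⁶ mol L⁻¹
The smaller threshold [I⁻] is reached first, so AgI precipitates first.

AgI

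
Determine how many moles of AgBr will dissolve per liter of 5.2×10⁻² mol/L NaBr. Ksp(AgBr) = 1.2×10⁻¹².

2.3×10⁻¹¹ M

AgBr(s) ⇌ Ag⁺(aq) + Br⁻(aq)
The solution already contains Br⁻ at 5.2×10⁻² mol/L. Let s be the molar solubility of AgBr.
[Br⁻] ≈ 5.2×10⁻² mol/L (common ion dominates); [Ag⁺] = s.
Ksp = [Ag⁺][Br⁻] = s(5.2×10⁻²)
s = 1.2×10⁻¹² / (5.2×10⁻²) = 2.3×10⁻¹¹
s = 2.3×10⁻¹¹ mol/L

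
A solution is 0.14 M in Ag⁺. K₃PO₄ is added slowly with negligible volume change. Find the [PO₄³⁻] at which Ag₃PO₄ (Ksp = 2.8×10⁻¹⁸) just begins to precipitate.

1.0×10⁻¹⁵ M

Each salt precipitates once Q = Ksp for that salt.
Ag₃PO₄(s) ⇌ 3 Ag⁺(aq) + PO₄³⁻(aq)
Ksp = [Ag⁺]^3[PO₄³⁻] = [PO₄³⁻](0.14)^3
[PO₄³⁻] = 2.8×10⁻¹⁸ / (0.14)^3 = 1.0×10⁻¹⁵
[PO₄³⁻] = 1.0×10⁻¹⁵ M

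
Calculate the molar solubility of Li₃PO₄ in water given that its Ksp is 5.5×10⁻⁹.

Li₃PO₄(s) ⇌ 3 Li⁺(aq) + PO₄³⁻(aq)
Let s be the molar solubility. Then [Li⁺] = 3s and [PO₄³⁻] = s.
Ksp = [Li⁺]^3[PO₄³⁻] = (3s)^3 · s = 27s^4
27s^4 = 5.5×10⁻⁹  ⇒  s^4 = 2.0×10⁻¹⁰
s = 3.8×10⁻³ mol L⁻¹

3.8×10⁻³ M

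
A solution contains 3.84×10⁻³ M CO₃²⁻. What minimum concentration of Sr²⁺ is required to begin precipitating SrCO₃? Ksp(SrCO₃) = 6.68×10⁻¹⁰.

1.74×10⁻⁷ M

Each salt precipitates once Q = Ksp for that salt.
SrCO₃(s) ⇌ Sr²⁺(aq) + CO₃²⁻(aq)
Ksp = [Sr²⁺][CO₃²⁻] = [Sr²⁺](3.84×10⁻³)
[Sr²⁺] = 6.68×10⁻¹⁰ / (3.84×10⁻³) = 1.74×10⁻⁷
[Sr²⁺] = 1.74×10⁻⁷ M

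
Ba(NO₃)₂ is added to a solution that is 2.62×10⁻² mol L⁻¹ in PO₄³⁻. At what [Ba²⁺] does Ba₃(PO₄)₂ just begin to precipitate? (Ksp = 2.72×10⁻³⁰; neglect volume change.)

Precipitation of each salt begins when its ion product equals Ksp.
Ba₃(PO₄)₂(s) ⇌ 3 Ba²⁺(aq) + 2 PO₄³⁻(aq)
Ksp = [Ba²⁺]^3[PO₄³⁻]^2 = [Ba²⁺]^3(2.62×10⁻²)^2
[Ba²⁺]^3 = 2.72×10⁻³⁰ / (2.62×10⁻²)^2 = 3.96×10⁻²⁷
[Ba²⁺] = 1.58×10⁻⁹ mol L⁻¹

1.58×10⁻⁹ M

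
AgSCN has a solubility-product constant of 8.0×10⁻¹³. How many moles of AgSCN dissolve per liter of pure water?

AgSCN(s) ⇌ Ag⁺(aq) + SCN⁻(aq)
For each mole of AgSCN that dissolves per liter, [Ag⁺] = s and [SCN⁻] = s; let s denote this solubility.
Ksp = [Ag⁺][SCN⁻] = s · s = s^2
s^2 = 8.0×10⁻¹³
s = 8.9×10⁻⁷ M

8.9×10⁻⁷ M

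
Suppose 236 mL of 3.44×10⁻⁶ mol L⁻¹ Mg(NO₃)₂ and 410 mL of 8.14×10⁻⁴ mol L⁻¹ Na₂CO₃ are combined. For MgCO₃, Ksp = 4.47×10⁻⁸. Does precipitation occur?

No

The combined volume is 646 mL.
[Mg²⁺] = (3.44×10⁻⁶)(236)/646 = 1.26×10⁻⁶ mol L⁻¹
[CO₃²⁻] = (8.14×10⁻⁴)(410)/646 = 5.17×10⁻⁴ mol L⁻¹
Q = [Mg²⁺][CO₃²⁻] = 6.49×10⁻¹⁰
Q < Ksp (6.49×10⁻¹⁰ vs 4.47×10⁻⁸); the solution remains unsaturated and no precipitate forms.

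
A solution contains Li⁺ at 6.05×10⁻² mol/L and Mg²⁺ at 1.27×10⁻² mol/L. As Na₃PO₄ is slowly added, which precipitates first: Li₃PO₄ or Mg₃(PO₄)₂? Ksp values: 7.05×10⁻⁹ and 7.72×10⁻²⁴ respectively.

Mg₃(PO₄)₂

Each salt precipitates once Q = Ksp for that salt.
For Li₃PO₄: [PO₄³⁻] = (Ksp/[Li⁺]^3) = 3.18×10⁻⁵ mol/L
For Mg₃(PO₄)₂: [PO₄³⁻] = (Ksp/[Mg²⁺]^3)^(1/2) = 1.94×10⁻⁹ mol/L
The smaller threshold [PO₄³⁻] is reached first, so Mg₃(PO₄)₂ precipitates first.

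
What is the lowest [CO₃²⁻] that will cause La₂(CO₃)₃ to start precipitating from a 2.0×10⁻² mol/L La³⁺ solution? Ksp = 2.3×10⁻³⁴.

Precipitation begins when Q = Ksp.
La₂(CO₃)₃(s) ⇌ 2 La³⁺(aq) + 3 CO₃²⁻(aq)
Ksp = [La³⁺]^2[CO₃²⁻]^3 = [CO₃²⁻]^3(2.0×10⁻²)^2
[CO₃²⁻]^3 = 2.3×10⁻³⁴ / (2.0×10⁻²)^2 = 5.8×10⁻³¹
[CO₃²⁻] = 8.3×10⁻¹¹ mol/L

8.3×10⁻¹¹ M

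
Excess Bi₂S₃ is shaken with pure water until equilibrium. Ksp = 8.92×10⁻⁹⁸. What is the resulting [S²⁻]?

Bi₂S₃(s) ⇌ 2 Bi³⁺(aq) + 3 S²⁻(aq)
Call the molar solubility s, so that [Bi³⁺] = 2s and [S²⁻] = 3s.
Ksp = [Bi³⁺]^2[S²⁻]^3 = (2s)^2 · (3s)^3 = 108s^5 = 8.92×10⁻⁹⁸
s = 1.53×10⁻²⁰ mol/L
[S²⁻] = 3s = 4.58×10⁻²⁰ mol/L

4.58×10⁻²⁰ M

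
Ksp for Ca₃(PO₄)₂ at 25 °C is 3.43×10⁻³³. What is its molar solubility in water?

1.26×10⁻⁷ M

Ca₃(PO₄)₂(s) ⇌ 3 Ca²⁺(aq) + 2 PO₄³⁻(aq)
If s mol/L of Ca₃(PO₄)₂ dissolves, [Ca²⁺] = 3s and [PO₄³⁻] = 2s.
Ksp = [Ca²⁺]^3[PO₄³⁻]^2 = (3s)^3 · (2s)^2 = 108s^5
108s^5 = 3.43×10⁻³³  ⇒  s^5 = 3.18×10⁻³⁵
s = 1.26×10⁻⁷ mol L⁻¹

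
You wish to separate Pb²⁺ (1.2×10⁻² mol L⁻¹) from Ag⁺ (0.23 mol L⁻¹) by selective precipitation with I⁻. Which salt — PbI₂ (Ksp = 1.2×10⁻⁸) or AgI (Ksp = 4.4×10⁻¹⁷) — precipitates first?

AgI

Each salt precipitates once Q = Ksp for that salt.
For PbI₂: [I⁻] = (Ksp/[Pb²⁺])^(1/2) = 1.0×10⁻³ mol L⁻¹
For AgI: [I⁻] = (Ksp/[Ag⁺]) = 1.9×10⁻¹⁶ mol L⁻¹
Since AgI needs less I⁻ to reach saturation, it precipitates first.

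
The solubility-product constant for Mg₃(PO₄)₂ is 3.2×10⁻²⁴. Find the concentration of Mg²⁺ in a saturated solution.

2.4×10⁻⁵ M

Mg₃(PO₄)₂(s) ⇌ 3 Mg²⁺(aq) + 2 PO₄³⁻(aq)
Let s be the molar solubility. Then [Mg²⁺] = 3s and [PO₄³⁻] = 2s.
Ksp = [Mg²⁺]^3[PO₄³⁻]^2 = (3s)^3 · (2s)^2 = 108s^5 = 3.2×10⁻²⁴
s = 7.8×10⁻⁶ M
[Mg²⁺] = 3s = 2.4×10⁻⁵ M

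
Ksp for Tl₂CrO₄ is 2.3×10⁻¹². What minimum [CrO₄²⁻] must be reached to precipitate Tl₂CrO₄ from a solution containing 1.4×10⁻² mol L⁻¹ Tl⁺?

The threshold for precipitation is Q = Ksp.
Tl₂CrO₄(s) ⇌ 2 Tl⁺(aq) + CrO₄²⁻(aq)
Ksp = [Tl⁺]^2[CrO₄²⁻] = [CrO₄²⁻](1.4×10⁻²)^2
[CrO₄²⁻] = 2.3×10⁻¹² / (1.4×10⁻²)^2 = 1.2×10⁻⁸
[CrO₄²⁻] = 1.2×10⁻⁸ mol L⁻¹

1.2×10⁻⁸ M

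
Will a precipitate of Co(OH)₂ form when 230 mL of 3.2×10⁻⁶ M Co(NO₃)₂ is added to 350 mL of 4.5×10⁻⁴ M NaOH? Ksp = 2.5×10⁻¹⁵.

Total volume after mixing = 230 + 350 = 580 mL.
[Co²⁺] = (3.2×10⁻⁶)(230)/580 = 1.3×10⁻⁶ M
[OH⁻] = (4.5×10⁻⁴)(350)/580 = 2.7×10⁻⁴ M
Q = [Co²⁺][OH⁻]^2 = 9.4×10⁻¹⁴
Q = 9.4×10⁻¹⁴ > Ksp = 2.5×10⁻¹⁵, so the solution is supersaturated and Co(OH)₂ precipitates.

Yes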